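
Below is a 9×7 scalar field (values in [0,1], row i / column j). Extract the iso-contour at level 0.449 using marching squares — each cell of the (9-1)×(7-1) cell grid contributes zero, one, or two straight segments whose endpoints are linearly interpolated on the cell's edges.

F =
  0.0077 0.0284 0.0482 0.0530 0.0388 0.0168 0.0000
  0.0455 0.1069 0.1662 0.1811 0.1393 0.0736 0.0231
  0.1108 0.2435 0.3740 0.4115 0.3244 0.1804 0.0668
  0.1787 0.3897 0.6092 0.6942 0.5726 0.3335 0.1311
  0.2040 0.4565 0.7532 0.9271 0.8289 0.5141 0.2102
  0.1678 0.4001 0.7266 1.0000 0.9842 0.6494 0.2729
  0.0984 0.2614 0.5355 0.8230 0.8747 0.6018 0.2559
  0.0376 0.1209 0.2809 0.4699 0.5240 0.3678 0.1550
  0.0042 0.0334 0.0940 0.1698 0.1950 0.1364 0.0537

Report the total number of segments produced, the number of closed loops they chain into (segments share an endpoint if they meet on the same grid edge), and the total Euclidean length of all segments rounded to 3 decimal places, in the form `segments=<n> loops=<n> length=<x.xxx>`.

segments=20 loops=1 length=14.927

cell (2,1): code 0100 → (2.319,2.000)–(3.000,1.270)
cell (2,2): code 1100 → (2.133,3.000)–(2.319,2.000)
cell (2,3): code 1100 → (2.502,4.000)–(2.133,3.000)
cell (2,4): code 1000 → (3.000,4.517)–(2.502,4.000)
cell (3,0): code 0100 → (3.888,1.000)–(4.000,0.970)
cell (3,1): code 1110 → (3.000,1.270)–(3.888,1.000)
cell (3,4): code 1101 → (3.640,5.000)–(3.000,4.517)
cell (3,5): code 1000 → (4.000,5.214)–(3.640,5.000)
cell (4,0): code 0010 → (4.000,0.970)–(4.133,1.000)
cell (4,1): code 0111 → (4.133,1.000)–(5.000,1.150)
cell (4,5): code 1001 → (5.000,5.532)–(4.000,5.214)
cell (5,1): code 0110 → (5.000,1.150)–(6.000,1.684)
cell (5,5): code 1001 → (6.000,5.442)–(5.000,5.532)
cell (6,1): code 0010 → (6.000,1.684)–(6.340,2.000)
cell (6,2): code 0111 → (6.340,2.000)–(7.000,2.889)
cell (6,4): code 1011 → (7.000,4.480)–(6.653,5.000)
cell (6,5): code 0001 → (6.653,5.000)–(6.000,5.442)
cell (7,2): code 0010 → (7.000,2.889)–(7.070,3.000)
cell (7,3): code 0011 → (7.070,3.000)–(7.228,4.000)
cell (7,4): code 0001 → (7.228,4.000)–(7.000,4.480)
total: 20 segments, chained into 1 closed loop(s), length Σ = 14.927136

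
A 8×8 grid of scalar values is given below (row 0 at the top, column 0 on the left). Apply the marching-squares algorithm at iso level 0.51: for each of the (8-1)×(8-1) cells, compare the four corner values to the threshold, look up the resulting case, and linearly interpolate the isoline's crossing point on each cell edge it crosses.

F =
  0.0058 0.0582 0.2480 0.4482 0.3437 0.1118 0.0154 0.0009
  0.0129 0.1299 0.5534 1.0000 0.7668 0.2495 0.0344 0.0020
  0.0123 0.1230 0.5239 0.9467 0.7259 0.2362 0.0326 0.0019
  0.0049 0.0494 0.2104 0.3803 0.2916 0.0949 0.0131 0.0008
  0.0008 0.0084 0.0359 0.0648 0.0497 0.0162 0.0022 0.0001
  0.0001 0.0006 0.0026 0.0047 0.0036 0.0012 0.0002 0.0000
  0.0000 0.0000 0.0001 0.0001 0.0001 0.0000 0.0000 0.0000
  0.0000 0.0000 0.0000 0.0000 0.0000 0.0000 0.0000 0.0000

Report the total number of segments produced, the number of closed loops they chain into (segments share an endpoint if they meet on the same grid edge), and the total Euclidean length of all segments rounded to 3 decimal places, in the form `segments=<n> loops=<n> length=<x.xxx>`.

segments=10 loops=1 length=8.243

cell (0,1): code 0100 → (0.858,2.000)–(1.000,1.898)
cell (0,2): code 1100 → (0.112,3.000)–(0.858,2.000)
cell (0,3): code 1100 → (0.393,4.000)–(0.112,3.000)
cell (0,4): code 1000 → (1.000,4.496)–(0.393,4.000)
cell (1,1): code 0110 → (1.000,1.898)–(2.000,1.965)
cell (1,4): code 1001 → (2.000,4.441)–(1.000,4.496)
cell (2,1): code 0010 → (2.000,1.965)–(2.044,2.000)
cell (2,2): code 0011 → (2.044,2.000)–(2.771,3.000)
cell (2,3): code 0011 → (2.771,3.000)–(2.497,4.000)
cell (2,4): code 0001 → (2.497,4.000)–(2.000,4.441)
total: 10 segments, chained into 1 closed loop(s), length Σ = 8.243154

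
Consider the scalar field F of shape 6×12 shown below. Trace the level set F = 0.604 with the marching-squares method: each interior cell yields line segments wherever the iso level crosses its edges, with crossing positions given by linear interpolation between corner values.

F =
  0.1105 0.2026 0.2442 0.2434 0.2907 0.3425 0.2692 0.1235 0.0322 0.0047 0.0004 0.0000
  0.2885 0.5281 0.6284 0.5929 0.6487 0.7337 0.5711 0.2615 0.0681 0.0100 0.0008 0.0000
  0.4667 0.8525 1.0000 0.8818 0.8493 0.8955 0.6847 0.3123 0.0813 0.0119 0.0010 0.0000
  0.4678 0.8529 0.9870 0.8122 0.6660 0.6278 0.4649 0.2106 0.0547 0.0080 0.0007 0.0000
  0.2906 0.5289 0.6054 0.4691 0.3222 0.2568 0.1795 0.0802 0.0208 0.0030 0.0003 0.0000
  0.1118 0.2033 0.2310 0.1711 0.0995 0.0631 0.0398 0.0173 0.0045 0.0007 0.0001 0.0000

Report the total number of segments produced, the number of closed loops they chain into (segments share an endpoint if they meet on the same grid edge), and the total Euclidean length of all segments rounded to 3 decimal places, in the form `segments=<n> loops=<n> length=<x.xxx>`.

segments=22 loops=1 length=14.894

cell (0,1): code 0100 → (0.936,2.000)–(1.000,1.757)
cell (0,2): code 1000 → (1.000,2.687)–(0.936,2.000)
cell (0,3): code 0100 → (0.875,4.000)–(1.000,3.199)
cell (0,4): code 1100 → (0.668,5.000)–(0.875,4.000)
cell (0,5): code 1000 → (1.000,5.798)–(0.668,5.000)
cell (1,0): code 0100 → (1.234,1.000)–(2.000,0.356)
cell (1,1): code 1110 → (1.000,1.757)–(1.234,1.000)
cell (1,2): code 1101 → (1.038,3.000)–(1.000,2.687)
cell (1,3): code 1110 → (1.000,3.199)–(1.038,3.000)
cell (1,5): code 1101 → (1.290,6.000)–(1.000,5.798)
cell (1,6): code 1000 → (2.000,6.217)–(1.290,6.000)
cell (2,0): code 0110 → (2.000,0.356)–(3.000,0.354)
cell (2,5): code 1011 → (3.000,5.146)–(2.367,6.000)
cell (2,6): code 0001 → (2.367,6.000)–(2.000,6.217)
cell (3,0): code 0010 → (3.000,0.354)–(3.768,1.000)
cell (3,1): code 0111 → (3.768,1.000)–(4.000,1.982)
cell (3,2): code 1011 → (4.000,2.010)–(3.607,3.000)
cell (3,3): code 0011 → (3.607,3.000)–(3.180,4.000)
cell (3,4): code 0011 → (3.180,4.000)–(3.064,5.000)
cell (3,5): code 0001 → (3.064,5.000)–(3.000,5.146)
cell (4,1): code 0010 → (4.000,1.982)–(4.004,2.000)
cell (4,2): code 0001 → (4.004,2.000)–(4.000,2.010)
total: 22 segments, chained into 1 closed loop(s), length Σ = 14.893746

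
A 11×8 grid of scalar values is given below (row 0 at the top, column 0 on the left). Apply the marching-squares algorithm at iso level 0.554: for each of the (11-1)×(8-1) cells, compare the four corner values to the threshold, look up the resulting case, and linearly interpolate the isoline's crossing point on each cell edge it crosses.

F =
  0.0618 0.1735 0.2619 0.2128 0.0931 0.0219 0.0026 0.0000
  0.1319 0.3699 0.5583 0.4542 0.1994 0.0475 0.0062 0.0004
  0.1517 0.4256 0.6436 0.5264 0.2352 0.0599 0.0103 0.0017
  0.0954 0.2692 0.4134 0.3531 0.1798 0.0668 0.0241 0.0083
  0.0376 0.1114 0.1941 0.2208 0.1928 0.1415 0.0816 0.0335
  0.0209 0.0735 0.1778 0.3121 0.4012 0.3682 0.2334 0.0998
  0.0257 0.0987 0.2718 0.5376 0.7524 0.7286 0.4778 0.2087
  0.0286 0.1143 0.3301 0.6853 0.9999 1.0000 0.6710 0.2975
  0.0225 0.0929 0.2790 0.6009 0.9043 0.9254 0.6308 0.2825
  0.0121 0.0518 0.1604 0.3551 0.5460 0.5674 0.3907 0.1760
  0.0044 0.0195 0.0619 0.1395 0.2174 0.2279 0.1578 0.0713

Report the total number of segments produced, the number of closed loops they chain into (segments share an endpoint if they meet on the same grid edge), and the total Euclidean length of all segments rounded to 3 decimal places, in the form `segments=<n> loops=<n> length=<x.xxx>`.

cell (0,1): code 0100 → (0.985,2.000)–(1.000,1.977)
cell (0,2): code 1000 → (1.000,2.041)–(0.985,2.000)
cell (1,1): code 0110 → (1.000,1.977)–(2.000,1.589)
cell (1,2): code 1001 → (2.000,2.765)–(1.000,2.041)
cell (2,1): code 0010 → (2.000,1.589)–(2.389,2.000)
cell (2,2): code 0001 → (2.389,2.000)–(2.000,2.765)
cell (5,3): code 0100 → (5.435,4.000)–(6.000,3.076)
cell (5,4): code 1100 → (5.516,5.000)–(5.435,4.000)
cell (5,5): code 1000 → (6.000,5.696)–(5.516,5.000)
cell (6,2): code 0100 → (6.111,3.000)–(7.000,2.630)
cell (6,3): code 1110 → (6.000,3.076)–(6.111,3.000)
cell (6,5): code 1101 → (6.394,6.000)–(6.000,5.696)
cell (6,6): code 1000 → (7.000,6.313)–(6.394,6.000)
cell (7,2): code 0110 → (7.000,2.630)–(8.000,2.854)
cell (7,6): code 1001 → (8.000,6.220)–(7.000,6.313)
cell (8,2): code 0010 → (8.000,2.854)–(8.191,3.000)
cell (8,3): code 0011 → (8.191,3.000)–(8.978,4.000)
cell (8,4): code 0111 → (8.978,4.000)–(9.000,4.374)
cell (8,5): code 1011 → (9.000,5.076)–(8.320,6.000)
cell (8,6): code 0001 → (8.320,6.000)–(8.000,6.220)
cell (9,4): code 0010 → (9.000,4.374)–(9.039,5.000)
cell (9,5): code 0001 → (9.039,5.000)–(9.000,5.076)
total: 22 segments, chained into 2 closed loop(s), length Σ = 15.177816

segments=22 loops=2 length=15.178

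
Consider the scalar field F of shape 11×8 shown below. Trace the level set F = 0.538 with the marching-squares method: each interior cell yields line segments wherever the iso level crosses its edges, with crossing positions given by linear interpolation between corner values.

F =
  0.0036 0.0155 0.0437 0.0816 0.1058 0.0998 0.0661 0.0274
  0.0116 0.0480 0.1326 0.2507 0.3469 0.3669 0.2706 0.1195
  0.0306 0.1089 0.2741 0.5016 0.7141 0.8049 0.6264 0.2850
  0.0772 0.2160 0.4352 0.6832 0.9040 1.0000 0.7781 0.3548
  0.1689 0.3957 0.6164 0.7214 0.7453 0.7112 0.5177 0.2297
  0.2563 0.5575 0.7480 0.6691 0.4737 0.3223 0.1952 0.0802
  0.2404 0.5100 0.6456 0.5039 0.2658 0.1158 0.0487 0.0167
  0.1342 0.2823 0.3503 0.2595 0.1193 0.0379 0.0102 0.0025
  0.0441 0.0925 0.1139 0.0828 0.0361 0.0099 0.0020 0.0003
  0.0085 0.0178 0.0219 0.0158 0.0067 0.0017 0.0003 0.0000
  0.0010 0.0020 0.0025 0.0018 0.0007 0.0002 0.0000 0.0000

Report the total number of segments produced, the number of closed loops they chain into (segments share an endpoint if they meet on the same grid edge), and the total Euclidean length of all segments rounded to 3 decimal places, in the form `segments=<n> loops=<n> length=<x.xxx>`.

segments=22 loops=1 length=15.958

cell (1,3): code 0100 → (1.520,4.000)–(2.000,3.171)
cell (1,4): code 1100 → (1.391,5.000)–(1.520,4.000)
cell (1,5): code 1100 → (1.752,6.000)–(1.391,5.000)
cell (1,6): code 1000 → (2.000,6.259)–(1.752,6.000)
cell (2,2): code 0100 → (2.200,3.000)–(3.000,2.415)
cell (2,3): code 1110 → (2.000,3.171)–(2.200,3.000)
cell (2,6): code 1001 → (3.000,6.567)–(2.000,6.259)
cell (3,1): code 0100 → (3.567,2.000)–(4.000,1.645)
cell (3,2): code 1110 → (3.000,2.415)–(3.567,2.000)
cell (3,5): code 1011 → (4.000,5.895)–(3.922,6.000)
cell (3,6): code 0001 → (3.922,6.000)–(3.000,6.567)
cell (4,0): code 0100 → (4.879,1.000)–(5.000,0.935)
cell (4,1): code 1110 → (4.000,1.645)–(4.879,1.000)
cell (4,3): code 1011 → (5.000,3.671)–(4.763,4.000)
cell (4,4): code 0011 → (4.763,4.000)–(4.445,5.000)
cell (4,5): code 0001 → (4.445,5.000)–(4.000,5.895)
cell (5,0): code 0010 → (5.000,0.935)–(5.411,1.000)
cell (5,1): code 0111 → (5.411,1.000)–(6.000,1.206)
cell (5,2): code 1011 → (6.000,2.759)–(5.794,3.000)
cell (5,3): code 0001 → (5.794,3.000)–(5.000,3.671)
cell (6,1): code 0010 → (6.000,1.206)–(6.364,2.000)
cell (6,2): code 0001 → (6.364,2.000)–(6.000,2.759)
total: 22 segments, chained into 1 closed loop(s), length Σ = 15.958268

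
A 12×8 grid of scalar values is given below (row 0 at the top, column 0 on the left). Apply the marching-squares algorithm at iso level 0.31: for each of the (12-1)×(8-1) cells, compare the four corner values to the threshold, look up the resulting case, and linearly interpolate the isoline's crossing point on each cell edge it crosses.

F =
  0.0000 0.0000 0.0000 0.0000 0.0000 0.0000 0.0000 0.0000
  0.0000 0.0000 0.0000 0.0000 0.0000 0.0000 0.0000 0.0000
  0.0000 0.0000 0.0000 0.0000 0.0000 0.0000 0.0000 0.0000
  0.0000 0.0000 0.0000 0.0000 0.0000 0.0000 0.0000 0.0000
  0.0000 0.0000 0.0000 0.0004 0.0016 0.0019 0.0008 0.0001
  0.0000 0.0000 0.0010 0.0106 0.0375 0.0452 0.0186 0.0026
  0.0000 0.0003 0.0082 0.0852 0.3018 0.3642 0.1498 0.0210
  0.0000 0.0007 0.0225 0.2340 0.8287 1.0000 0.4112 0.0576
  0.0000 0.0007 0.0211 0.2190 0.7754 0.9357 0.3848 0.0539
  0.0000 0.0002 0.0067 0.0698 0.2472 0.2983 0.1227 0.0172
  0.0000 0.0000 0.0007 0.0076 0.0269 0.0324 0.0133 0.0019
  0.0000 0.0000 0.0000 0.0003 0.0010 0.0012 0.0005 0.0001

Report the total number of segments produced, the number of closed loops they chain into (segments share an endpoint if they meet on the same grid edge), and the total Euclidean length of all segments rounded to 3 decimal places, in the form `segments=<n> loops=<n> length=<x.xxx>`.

cell (5,4): code 0100 → (5.830,5.000)–(6.000,4.131)
cell (5,5): code 1000 → (6.000,5.253)–(5.830,5.000)
cell (6,3): code 0100 → (6.016,4.000)–(7.000,3.128)
cell (6,4): code 1110 → (6.000,4.131)–(6.016,4.000)
cell (6,5): code 1101 → (6.613,6.000)–(6.000,5.253)
cell (6,6): code 1000 → (7.000,6.286)–(6.613,6.000)
cell (7,3): code 0110 → (7.000,3.128)–(8.000,3.164)
cell (7,6): code 1001 → (8.000,6.226)–(7.000,6.286)
cell (8,3): code 0010 → (8.000,3.164)–(8.881,4.000)
cell (8,4): code 0011 → (8.881,4.000)–(8.982,5.000)
cell (8,5): code 0011 → (8.982,5.000)–(8.285,6.000)
cell (8,6): code 0001 → (8.285,6.000)–(8.000,6.226)
total: 12 segments, chained into 1 closed loop(s), length Σ = 9.890015

segments=12 loops=1 length=9.890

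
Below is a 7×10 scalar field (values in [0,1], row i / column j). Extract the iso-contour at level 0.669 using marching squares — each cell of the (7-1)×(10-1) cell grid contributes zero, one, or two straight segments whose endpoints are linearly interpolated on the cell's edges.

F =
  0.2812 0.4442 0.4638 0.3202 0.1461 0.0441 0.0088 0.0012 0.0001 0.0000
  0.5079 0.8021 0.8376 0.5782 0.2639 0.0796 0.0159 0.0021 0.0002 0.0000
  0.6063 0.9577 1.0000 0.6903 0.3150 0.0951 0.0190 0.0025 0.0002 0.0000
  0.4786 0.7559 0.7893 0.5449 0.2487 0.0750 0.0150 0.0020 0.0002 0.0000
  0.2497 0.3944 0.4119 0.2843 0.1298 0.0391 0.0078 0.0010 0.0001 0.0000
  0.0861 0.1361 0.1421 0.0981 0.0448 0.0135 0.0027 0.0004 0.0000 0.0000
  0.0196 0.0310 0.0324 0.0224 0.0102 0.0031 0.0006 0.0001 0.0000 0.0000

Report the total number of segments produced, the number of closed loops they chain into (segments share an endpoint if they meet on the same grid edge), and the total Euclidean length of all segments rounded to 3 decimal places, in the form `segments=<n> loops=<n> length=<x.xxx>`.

segments=12 loops=1 length=8.783

cell (0,0): code 0100 → (0.628,1.000)–(1.000,0.548)
cell (0,1): code 1100 → (0.549,2.000)–(0.628,1.000)
cell (0,2): code 1000 → (1.000,2.650)–(0.549,2.000)
cell (1,0): code 0110 → (1.000,0.548)–(2.000,0.178)
cell (1,2): code 1101 → (1.810,3.000)–(1.000,2.650)
cell (1,3): code 1000 → (2.000,3.057)–(1.810,3.000)
cell (2,0): code 0110 → (2.000,0.178)–(3.000,0.687)
cell (2,2): code 1011 → (3.000,2.492)–(2.146,3.000)
cell (2,3): code 0001 → (2.146,3.000)–(2.000,3.057)
cell (3,0): code 0010 → (3.000,0.687)–(3.240,1.000)
cell (3,1): code 0011 → (3.240,1.000)–(3.319,2.000)
cell (3,2): code 0001 → (3.319,2.000)–(3.000,2.492)
total: 12 segments, chained into 1 closed loop(s), length Σ = 8.782968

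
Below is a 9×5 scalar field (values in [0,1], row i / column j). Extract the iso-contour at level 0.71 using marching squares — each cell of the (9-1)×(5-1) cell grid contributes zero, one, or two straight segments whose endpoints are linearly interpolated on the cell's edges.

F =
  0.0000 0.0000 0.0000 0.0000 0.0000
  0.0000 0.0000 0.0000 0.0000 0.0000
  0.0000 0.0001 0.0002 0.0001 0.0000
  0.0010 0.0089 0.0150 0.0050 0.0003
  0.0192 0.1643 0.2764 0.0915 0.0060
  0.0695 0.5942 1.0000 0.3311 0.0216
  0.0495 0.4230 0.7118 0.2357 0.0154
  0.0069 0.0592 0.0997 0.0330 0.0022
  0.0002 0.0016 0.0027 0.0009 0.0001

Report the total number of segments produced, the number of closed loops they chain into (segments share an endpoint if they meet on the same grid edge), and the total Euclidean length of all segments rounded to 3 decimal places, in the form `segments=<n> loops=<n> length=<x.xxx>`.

cell (4,1): code 0100 → (4.599,2.000)–(5.000,1.285)
cell (4,2): code 1000 → (5.000,2.434)–(4.599,2.000)
cell (5,1): code 0110 → (5.000,1.285)–(6.000,1.994)
cell (5,2): code 1001 → (6.000,2.004)–(5.000,2.434)
cell (6,1): code 0010 → (6.000,1.994)–(6.003,2.000)
cell (6,2): code 0001 → (6.003,2.000)–(6.000,2.004)
total: 6 segments, chained into 1 closed loop(s), length Σ = 3.735370

segments=6 loops=1 length=3.735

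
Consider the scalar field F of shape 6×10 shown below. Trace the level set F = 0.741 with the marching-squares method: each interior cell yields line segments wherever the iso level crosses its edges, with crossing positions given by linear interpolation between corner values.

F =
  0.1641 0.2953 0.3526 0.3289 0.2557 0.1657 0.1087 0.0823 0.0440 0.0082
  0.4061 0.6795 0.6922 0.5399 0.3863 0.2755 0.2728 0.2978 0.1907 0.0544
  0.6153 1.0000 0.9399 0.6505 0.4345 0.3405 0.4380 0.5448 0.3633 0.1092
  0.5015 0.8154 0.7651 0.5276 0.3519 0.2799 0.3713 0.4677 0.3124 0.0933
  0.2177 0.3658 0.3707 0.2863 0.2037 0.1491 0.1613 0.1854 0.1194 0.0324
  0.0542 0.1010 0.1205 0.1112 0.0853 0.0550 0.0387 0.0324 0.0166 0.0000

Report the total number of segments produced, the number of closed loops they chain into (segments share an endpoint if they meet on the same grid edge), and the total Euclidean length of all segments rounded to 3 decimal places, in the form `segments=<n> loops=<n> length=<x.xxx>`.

segments=8 loops=1 length=6.772

cell (1,0): code 0100 → (1.192,1.000)–(2.000,0.327)
cell (1,1): code 1100 → (1.197,2.000)–(1.192,1.000)
cell (1,2): code 1000 → (2.000,2.687)–(1.197,2.000)
cell (2,0): code 0110 → (2.000,0.327)–(3.000,0.763)
cell (2,2): code 1001 → (3.000,2.101)–(2.000,2.687)
cell (3,0): code 0010 → (3.000,0.763)–(3.165,1.000)
cell (3,1): code 0011 → (3.165,1.000)–(3.061,2.000)
cell (3,2): code 0001 → (3.061,2.000)–(3.000,2.101)
total: 8 segments, chained into 1 closed loop(s), length Σ = 6.771696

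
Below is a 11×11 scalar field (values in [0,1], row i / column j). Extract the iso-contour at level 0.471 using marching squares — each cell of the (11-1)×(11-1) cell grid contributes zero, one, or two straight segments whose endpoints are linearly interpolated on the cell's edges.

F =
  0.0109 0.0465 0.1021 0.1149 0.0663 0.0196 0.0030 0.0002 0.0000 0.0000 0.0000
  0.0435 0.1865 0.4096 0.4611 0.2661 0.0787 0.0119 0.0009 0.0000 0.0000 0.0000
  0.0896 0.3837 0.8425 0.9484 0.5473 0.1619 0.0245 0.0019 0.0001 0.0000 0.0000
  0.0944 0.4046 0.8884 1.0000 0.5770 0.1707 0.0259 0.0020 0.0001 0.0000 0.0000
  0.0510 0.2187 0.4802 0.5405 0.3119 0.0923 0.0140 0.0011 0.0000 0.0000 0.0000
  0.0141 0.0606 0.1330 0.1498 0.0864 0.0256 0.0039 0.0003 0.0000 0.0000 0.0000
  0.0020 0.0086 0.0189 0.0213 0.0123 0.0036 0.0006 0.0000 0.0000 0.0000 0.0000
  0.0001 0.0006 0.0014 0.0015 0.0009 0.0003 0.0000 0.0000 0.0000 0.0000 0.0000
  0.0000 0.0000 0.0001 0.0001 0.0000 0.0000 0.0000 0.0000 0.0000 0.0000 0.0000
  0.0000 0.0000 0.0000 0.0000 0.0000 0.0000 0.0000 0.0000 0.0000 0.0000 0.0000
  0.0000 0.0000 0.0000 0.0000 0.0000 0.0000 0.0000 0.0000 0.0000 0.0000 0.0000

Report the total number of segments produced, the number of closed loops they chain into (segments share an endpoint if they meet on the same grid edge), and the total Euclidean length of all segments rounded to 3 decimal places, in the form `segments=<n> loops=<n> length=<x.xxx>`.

segments=12 loops=1 length=9.854

cell (1,1): code 0100 → (1.142,2.000)–(2.000,1.190)
cell (1,2): code 1100 → (1.020,3.000)–(1.142,2.000)
cell (1,3): code 1100 → (1.729,4.000)–(1.020,3.000)
cell (1,4): code 1000 → (2.000,4.198)–(1.729,4.000)
cell (2,1): code 0110 → (2.000,1.190)–(3.000,1.137)
cell (2,4): code 1001 → (3.000,4.261)–(2.000,4.198)
cell (3,1): code 0110 → (3.000,1.137)–(4.000,1.965)
cell (3,3): code 1011 → (4.000,3.304)–(3.400,4.000)
cell (3,4): code 0001 → (3.400,4.000)–(3.000,4.261)
cell (4,1): code 0010 → (4.000,1.965)–(4.026,2.000)
cell (4,2): code 0011 → (4.026,2.000)–(4.178,3.000)
cell (4,3): code 0001 → (4.178,3.000)–(4.000,3.304)
total: 12 segments, chained into 1 closed loop(s), length Σ = 9.854098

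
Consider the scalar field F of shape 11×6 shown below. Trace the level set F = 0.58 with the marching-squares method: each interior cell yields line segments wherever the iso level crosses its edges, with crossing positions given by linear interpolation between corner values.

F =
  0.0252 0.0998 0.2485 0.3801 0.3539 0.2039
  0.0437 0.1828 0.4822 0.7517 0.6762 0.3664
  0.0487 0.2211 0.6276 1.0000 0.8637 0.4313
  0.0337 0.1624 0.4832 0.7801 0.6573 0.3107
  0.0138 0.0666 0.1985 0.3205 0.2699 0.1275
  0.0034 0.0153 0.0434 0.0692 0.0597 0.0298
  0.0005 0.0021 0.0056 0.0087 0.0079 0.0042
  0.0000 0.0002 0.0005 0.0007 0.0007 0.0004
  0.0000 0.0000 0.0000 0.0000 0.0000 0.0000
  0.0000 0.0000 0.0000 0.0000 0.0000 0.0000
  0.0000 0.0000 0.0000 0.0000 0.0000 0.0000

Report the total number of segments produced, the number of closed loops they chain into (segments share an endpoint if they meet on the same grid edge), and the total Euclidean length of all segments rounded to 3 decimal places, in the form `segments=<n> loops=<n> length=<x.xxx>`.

cell (0,2): code 0100 → (0.538,3.000)–(1.000,2.363)
cell (0,3): code 1100 → (0.702,4.000)–(0.538,3.000)
cell (0,4): code 1000 → (1.000,4.311)–(0.702,4.000)
cell (1,1): code 0100 → (1.673,2.000)–(2.000,1.883)
cell (1,2): code 1110 → (1.000,2.363)–(1.673,2.000)
cell (1,4): code 1001 → (2.000,4.656)–(1.000,4.311)
cell (2,1): code 0010 → (2.000,1.883)–(2.330,2.000)
cell (2,2): code 0111 → (2.330,2.000)–(3.000,2.326)
cell (2,4): code 1001 → (3.000,4.223)–(2.000,4.656)
cell (3,2): code 0010 → (3.000,2.326)–(3.435,3.000)
cell (3,3): code 0011 → (3.435,3.000)–(3.200,4.000)
cell (3,4): code 0001 → (3.200,4.000)–(3.000,4.223)
total: 12 segments, chained into 1 closed loop(s), length Σ = 8.715080

segments=12 loops=1 length=8.715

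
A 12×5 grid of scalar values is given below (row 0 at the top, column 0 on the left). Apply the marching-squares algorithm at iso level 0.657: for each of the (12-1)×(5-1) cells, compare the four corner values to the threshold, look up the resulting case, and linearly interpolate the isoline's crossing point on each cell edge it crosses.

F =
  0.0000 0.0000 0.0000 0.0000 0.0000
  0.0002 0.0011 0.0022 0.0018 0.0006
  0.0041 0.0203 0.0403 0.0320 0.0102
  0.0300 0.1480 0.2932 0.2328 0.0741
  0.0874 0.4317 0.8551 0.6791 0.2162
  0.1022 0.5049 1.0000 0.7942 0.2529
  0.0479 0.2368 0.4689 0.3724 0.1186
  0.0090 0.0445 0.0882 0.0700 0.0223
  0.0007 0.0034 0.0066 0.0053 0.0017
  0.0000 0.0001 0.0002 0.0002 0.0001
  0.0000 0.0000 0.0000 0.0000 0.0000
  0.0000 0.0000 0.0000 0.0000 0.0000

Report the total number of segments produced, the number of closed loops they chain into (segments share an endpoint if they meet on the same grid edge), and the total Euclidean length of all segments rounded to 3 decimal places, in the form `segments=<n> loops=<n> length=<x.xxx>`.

cell (3,1): code 0100 → (3.647,2.000)–(4.000,1.532)
cell (3,2): code 1100 → (3.950,3.000)–(3.647,2.000)
cell (3,3): code 1000 → (4.000,3.048)–(3.950,3.000)
cell (4,1): code 0110 → (4.000,1.532)–(5.000,1.307)
cell (4,3): code 1001 → (5.000,3.253)–(4.000,3.048)
cell (5,1): code 0010 → (5.000,1.307)–(5.646,2.000)
cell (5,2): code 0011 → (5.646,2.000)–(5.325,3.000)
cell (5,3): code 0001 → (5.325,3.000)–(5.000,3.253)
total: 8 segments, chained into 1 closed loop(s), length Σ = 6.155068

segments=8 loops=1 length=6.155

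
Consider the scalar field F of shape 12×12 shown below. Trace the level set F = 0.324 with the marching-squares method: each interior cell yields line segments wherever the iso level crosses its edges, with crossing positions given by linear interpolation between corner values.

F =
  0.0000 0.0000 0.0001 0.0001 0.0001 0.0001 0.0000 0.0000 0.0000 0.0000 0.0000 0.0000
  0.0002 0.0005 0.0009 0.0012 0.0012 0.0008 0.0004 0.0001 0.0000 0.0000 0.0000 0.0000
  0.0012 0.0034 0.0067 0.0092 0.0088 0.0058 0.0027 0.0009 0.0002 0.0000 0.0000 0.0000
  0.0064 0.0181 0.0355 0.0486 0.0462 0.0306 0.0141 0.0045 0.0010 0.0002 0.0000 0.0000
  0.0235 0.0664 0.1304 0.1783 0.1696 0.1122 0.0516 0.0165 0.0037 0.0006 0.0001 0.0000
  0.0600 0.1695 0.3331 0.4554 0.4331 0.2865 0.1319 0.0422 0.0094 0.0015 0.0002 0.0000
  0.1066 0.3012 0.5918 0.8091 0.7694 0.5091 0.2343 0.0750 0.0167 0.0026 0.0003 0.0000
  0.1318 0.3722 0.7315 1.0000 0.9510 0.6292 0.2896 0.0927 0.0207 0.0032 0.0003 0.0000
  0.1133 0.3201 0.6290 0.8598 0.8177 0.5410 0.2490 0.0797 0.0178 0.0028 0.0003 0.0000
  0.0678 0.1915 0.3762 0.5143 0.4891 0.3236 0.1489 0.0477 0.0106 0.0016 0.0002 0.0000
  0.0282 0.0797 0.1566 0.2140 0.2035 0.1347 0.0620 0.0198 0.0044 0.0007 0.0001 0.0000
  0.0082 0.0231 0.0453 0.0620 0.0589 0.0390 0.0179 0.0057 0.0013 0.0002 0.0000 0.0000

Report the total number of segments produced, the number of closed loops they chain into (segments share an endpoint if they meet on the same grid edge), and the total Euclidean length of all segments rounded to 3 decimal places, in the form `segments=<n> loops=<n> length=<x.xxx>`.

cell (4,1): code 0100 → (4.955,2.000)–(5.000,1.944)
cell (4,2): code 1100 → (4.526,3.000)–(4.955,2.000)
cell (4,3): code 1100 → (4.586,4.000)–(4.526,3.000)
cell (4,4): code 1000 → (5.000,4.744)–(4.586,4.000)
cell (5,1): code 0110 → (5.000,1.944)–(6.000,1.078)
cell (5,4): code 1101 → (5.168,5.000)–(5.000,4.744)
cell (5,5): code 1000 → (6.000,5.674)–(5.168,5.000)
cell (6,0): code 0100 → (6.321,1.000)–(7.000,0.800)
cell (6,1): code 1110 → (6.000,1.078)–(6.321,1.000)
cell (6,5): code 1001 → (7.000,5.899)–(6.000,5.674)
cell (7,0): code 0010 → (7.000,0.800)–(7.925,1.000)
cell (7,1): code 0111 → (7.925,1.000)–(8.000,1.013)
cell (7,5): code 1001 → (8.000,5.743)–(7.000,5.899)
cell (8,1): code 0110 → (8.000,1.013)–(9.000,1.717)
cell (8,4): code 1011 → (9.000,4.998)–(8.998,5.000)
cell (8,5): code 0001 → (8.998,5.000)–(8.000,5.743)
cell (9,1): code 0010 → (9.000,1.717)–(9.238,2.000)
cell (9,2): code 0011 → (9.238,2.000)–(9.634,3.000)
cell (9,3): code 0011 → (9.634,3.000)–(9.578,4.000)
cell (9,4): code 0001 → (9.578,4.000)–(9.000,4.998)
total: 20 segments, chained into 1 closed loop(s), length Σ = 15.880627

segments=20 loops=1 length=15.881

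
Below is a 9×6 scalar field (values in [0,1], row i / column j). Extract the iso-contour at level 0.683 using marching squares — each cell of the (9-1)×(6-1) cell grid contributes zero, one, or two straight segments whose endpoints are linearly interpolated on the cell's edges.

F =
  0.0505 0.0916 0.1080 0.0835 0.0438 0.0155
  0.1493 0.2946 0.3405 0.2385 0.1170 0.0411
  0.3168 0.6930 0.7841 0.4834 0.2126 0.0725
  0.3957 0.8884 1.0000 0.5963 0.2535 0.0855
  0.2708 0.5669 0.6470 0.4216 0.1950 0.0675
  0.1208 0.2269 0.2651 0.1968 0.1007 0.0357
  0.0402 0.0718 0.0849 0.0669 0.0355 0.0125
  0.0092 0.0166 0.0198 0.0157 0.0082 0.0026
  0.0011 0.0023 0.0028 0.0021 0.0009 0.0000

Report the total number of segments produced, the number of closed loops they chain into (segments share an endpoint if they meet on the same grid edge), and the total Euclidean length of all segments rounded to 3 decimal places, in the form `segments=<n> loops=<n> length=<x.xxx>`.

segments=8 loops=1 length=6.622

cell (1,0): code 0100 → (1.975,1.000)–(2.000,0.973)
cell (1,1): code 1100 → (1.772,2.000)–(1.975,1.000)
cell (1,2): code 1000 → (2.000,2.336)–(1.772,2.000)
cell (2,0): code 0110 → (2.000,0.973)–(3.000,0.583)
cell (2,2): code 1001 → (3.000,2.785)–(2.000,2.336)
cell (3,0): code 0010 → (3.000,0.583)–(3.639,1.000)
cell (3,1): code 0011 → (3.639,1.000)–(3.898,2.000)
cell (3,2): code 0001 → (3.898,2.000)–(3.000,2.785)
total: 8 segments, chained into 1 closed loop(s), length Σ = 6.621557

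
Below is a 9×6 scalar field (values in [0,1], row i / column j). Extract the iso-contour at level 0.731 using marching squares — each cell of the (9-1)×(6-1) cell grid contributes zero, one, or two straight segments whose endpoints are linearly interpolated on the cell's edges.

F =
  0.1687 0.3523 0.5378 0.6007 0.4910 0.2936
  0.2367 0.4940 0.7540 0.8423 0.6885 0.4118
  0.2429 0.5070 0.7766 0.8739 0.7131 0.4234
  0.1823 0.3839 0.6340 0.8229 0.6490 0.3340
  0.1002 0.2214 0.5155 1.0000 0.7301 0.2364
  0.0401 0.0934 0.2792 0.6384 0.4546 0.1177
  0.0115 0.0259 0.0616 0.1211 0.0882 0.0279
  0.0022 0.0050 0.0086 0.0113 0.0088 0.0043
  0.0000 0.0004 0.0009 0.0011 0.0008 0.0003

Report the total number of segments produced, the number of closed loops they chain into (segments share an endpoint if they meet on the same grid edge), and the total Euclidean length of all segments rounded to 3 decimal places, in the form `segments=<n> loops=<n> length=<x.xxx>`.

segments=12 loops=1 length=10.629

cell (0,1): code 0100 → (0.894,2.000)–(1.000,1.912)
cell (0,2): code 1100 → (0.539,3.000)–(0.894,2.000)
cell (0,3): code 1000 → (1.000,3.724)–(0.539,3.000)
cell (1,1): code 0110 → (1.000,1.912)–(2.000,1.831)
cell (1,3): code 1001 → (2.000,3.889)–(1.000,3.724)
cell (2,1): code 0010 → (2.000,1.831)–(2.320,2.000)
cell (2,2): code 0111 → (2.320,2.000)–(3.000,2.513)
cell (2,3): code 1001 → (3.000,3.528)–(2.000,3.889)
cell (3,2): code 0110 → (3.000,2.513)–(4.000,2.445)
cell (3,3): code 1001 → (4.000,3.997)–(3.000,3.528)
cell (4,2): code 0010 → (4.000,2.445)–(4.744,3.000)
cell (4,3): code 0001 → (4.744,3.000)–(4.000,3.997)
total: 12 segments, chained into 1 closed loop(s), length Σ = 10.629315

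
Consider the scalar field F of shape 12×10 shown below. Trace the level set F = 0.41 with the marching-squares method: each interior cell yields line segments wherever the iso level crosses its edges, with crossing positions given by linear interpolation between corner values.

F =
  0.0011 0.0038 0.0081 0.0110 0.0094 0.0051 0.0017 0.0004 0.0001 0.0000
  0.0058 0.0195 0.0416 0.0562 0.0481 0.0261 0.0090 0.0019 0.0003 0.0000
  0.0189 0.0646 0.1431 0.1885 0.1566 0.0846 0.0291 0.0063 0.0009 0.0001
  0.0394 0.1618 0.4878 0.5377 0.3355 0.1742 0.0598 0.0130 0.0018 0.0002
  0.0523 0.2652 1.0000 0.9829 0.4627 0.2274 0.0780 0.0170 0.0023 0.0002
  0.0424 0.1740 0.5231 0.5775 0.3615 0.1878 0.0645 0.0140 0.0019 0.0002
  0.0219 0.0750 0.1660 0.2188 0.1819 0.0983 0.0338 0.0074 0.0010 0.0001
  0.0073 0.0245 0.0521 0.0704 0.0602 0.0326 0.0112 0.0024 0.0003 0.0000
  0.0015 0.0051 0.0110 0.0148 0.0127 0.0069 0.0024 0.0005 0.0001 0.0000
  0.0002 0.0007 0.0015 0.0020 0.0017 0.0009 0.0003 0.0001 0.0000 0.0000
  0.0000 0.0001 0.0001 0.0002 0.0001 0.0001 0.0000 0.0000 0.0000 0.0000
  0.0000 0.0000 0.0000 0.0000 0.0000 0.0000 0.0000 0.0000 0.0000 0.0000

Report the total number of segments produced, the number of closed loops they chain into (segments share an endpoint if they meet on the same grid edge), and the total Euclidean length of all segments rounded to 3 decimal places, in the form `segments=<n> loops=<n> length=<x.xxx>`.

segments=12 loops=1 length=8.954

cell (2,1): code 0100 → (2.774,2.000)–(3.000,1.761)
cell (2,2): code 1100 → (2.634,3.000)–(2.774,2.000)
cell (2,3): code 1000 → (3.000,3.632)–(2.634,3.000)
cell (3,1): code 0110 → (3.000,1.761)–(4.000,1.197)
cell (3,3): code 1101 → (3.586,4.000)–(3.000,3.632)
cell (3,4): code 1000 → (4.000,4.224)–(3.586,4.000)
cell (4,1): code 0110 → (4.000,1.197)–(5.000,1.676)
cell (4,3): code 1011 → (5.000,3.775)–(4.521,4.000)
cell (4,4): code 0001 → (4.521,4.000)–(4.000,4.224)
cell (5,1): code 0010 → (5.000,1.676)–(5.317,2.000)
cell (5,2): code 0011 → (5.317,2.000)–(5.467,3.000)
cell (5,3): code 0001 → (5.467,3.000)–(5.000,3.775)
total: 12 segments, chained into 1 closed loop(s), length Σ = 8.953554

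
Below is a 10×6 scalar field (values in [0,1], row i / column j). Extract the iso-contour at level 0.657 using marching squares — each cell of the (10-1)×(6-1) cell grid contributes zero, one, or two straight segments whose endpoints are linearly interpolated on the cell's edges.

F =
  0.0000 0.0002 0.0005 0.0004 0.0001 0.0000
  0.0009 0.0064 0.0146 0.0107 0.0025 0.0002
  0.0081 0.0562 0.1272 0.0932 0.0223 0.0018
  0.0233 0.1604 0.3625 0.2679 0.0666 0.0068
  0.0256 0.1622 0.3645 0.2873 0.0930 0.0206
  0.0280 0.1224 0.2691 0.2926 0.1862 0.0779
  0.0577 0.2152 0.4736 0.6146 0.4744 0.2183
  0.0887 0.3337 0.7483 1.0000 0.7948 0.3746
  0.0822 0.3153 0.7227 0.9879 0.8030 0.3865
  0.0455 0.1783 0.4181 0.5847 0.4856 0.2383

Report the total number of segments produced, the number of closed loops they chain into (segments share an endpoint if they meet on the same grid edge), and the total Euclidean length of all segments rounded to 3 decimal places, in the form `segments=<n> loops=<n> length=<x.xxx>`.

cell (6,1): code 0100 → (6.668,2.000)–(7.000,1.780)
cell (6,2): code 1100 → (6.110,3.000)–(6.668,2.000)
cell (6,3): code 1100 → (6.570,4.000)–(6.110,3.000)
cell (6,4): code 1000 → (7.000,4.328)–(6.570,4.000)
cell (7,1): code 0110 → (7.000,1.780)–(8.000,1.839)
cell (7,4): code 1001 → (8.000,4.351)–(7.000,4.328)
cell (8,1): code 0010 → (8.000,1.839)–(8.216,2.000)
cell (8,2): code 0011 → (8.216,2.000)–(8.821,3.000)
cell (8,3): code 0011 → (8.821,3.000)–(8.460,4.000)
cell (8,4): code 0001 → (8.460,4.000)–(8.000,4.351)
total: 10 segments, chained into 1 closed loop(s), length Σ = 8.266660

segments=10 loops=1 length=8.267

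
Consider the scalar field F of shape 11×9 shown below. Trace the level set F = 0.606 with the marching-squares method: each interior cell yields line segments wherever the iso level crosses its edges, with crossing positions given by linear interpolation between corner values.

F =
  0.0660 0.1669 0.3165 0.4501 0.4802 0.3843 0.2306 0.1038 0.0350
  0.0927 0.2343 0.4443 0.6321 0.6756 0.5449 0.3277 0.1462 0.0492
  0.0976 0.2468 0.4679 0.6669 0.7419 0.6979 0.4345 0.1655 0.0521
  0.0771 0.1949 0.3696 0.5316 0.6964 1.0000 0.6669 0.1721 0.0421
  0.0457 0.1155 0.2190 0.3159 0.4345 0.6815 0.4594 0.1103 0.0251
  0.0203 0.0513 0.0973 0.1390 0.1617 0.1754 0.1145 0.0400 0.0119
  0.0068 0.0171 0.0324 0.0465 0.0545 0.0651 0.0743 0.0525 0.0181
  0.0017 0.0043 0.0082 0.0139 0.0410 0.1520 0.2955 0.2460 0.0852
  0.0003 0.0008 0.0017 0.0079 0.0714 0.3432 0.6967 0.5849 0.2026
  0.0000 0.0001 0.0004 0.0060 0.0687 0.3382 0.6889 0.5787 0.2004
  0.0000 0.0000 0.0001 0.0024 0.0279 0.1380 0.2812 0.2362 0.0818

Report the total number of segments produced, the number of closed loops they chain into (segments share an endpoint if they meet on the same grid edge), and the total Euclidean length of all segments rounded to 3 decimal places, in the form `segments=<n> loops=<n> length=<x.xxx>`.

cell (0,2): code 0100 → (0.857,3.000)–(1.000,2.861)
cell (0,3): code 1100 → (0.644,4.000)–(0.857,3.000)
cell (0,4): code 1000 → (1.000,4.533)–(0.644,4.000)
cell (1,2): code 0110 → (1.000,2.861)–(2.000,2.694)
cell (1,4): code 1101 → (1.399,5.000)–(1.000,4.533)
cell (1,5): code 1000 → (2.000,5.349)–(1.399,5.000)
cell (2,2): code 0010 → (2.000,2.694)–(2.450,3.000)
cell (2,3): code 0111 → (2.450,3.000)–(3.000,3.451)
cell (2,5): code 1101 → (2.738,6.000)–(2.000,5.349)
cell (2,6): code 1000 → (3.000,6.123)–(2.738,6.000)
cell (3,3): code 0010 → (3.000,3.451)–(3.345,4.000)
cell (3,4): code 0111 → (3.345,4.000)–(4.000,4.694)
cell (3,5): code 1011 → (4.000,5.340)–(3.293,6.000)
cell (3,6): code 0001 → (3.293,6.000)–(3.000,6.123)
cell (4,4): code 0010 → (4.000,4.694)–(4.149,5.000)
cell (4,5): code 0001 → (4.149,5.000)–(4.000,5.340)
cell (7,5): code 0100 → (7.774,6.000)–(8.000,5.743)
cell (7,6): code 1000 → (8.000,6.811)–(7.774,6.000)
cell (8,5): code 0110 → (8.000,5.743)–(9.000,5.764)
cell (8,6): code 1001 → (9.000,6.752)–(8.000,6.811)
cell (9,5): code 0010 → (9.000,5.764)–(9.203,6.000)
cell (9,6): code 0001 → (9.203,6.000)–(9.000,6.752)
total: 22 segments, chained into 2 closed loop(s), length Σ = 14.591636

segments=22 loops=2 length=14.592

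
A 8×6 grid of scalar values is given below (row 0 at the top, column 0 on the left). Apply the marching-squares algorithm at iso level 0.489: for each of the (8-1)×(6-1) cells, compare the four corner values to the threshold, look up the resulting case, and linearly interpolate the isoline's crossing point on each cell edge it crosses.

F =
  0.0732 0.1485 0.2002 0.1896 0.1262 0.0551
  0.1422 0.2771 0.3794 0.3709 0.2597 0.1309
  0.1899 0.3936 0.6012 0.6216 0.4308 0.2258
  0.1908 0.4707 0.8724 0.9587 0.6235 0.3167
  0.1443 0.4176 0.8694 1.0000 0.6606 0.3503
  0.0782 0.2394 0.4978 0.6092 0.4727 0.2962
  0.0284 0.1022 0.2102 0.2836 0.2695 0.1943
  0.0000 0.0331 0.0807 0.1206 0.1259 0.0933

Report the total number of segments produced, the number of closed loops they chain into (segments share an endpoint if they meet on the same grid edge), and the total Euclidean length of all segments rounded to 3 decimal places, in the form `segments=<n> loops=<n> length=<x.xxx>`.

cell (1,1): code 0100 → (1.494,2.000)–(2.000,1.460)
cell (1,2): code 1100 → (1.471,3.000)–(1.494,2.000)
cell (1,3): code 1000 → (2.000,3.695)–(1.471,3.000)
cell (2,1): code 0110 → (2.000,1.460)–(3.000,1.046)
cell (2,3): code 1101 → (2.302,4.000)–(2.000,3.695)
cell (2,4): code 1000 → (3.000,4.438)–(2.302,4.000)
cell (3,1): code 0110 → (3.000,1.046)–(4.000,1.158)
cell (3,4): code 1001 → (4.000,4.553)–(3.000,4.438)
cell (4,1): code 0110 → (4.000,1.158)–(5.000,1.966)
cell (4,3): code 1011 → (5.000,3.881)–(4.913,4.000)
cell (4,4): code 0001 → (4.913,4.000)–(4.000,4.553)
cell (5,1): code 0010 → (5.000,1.966)–(5.031,2.000)
cell (5,2): code 0011 → (5.031,2.000)–(5.369,3.000)
cell (5,3): code 0001 → (5.369,3.000)–(5.000,3.881)
total: 14 segments, chained into 1 closed loop(s), length Σ = 11.519725

segments=14 loops=1 length=11.520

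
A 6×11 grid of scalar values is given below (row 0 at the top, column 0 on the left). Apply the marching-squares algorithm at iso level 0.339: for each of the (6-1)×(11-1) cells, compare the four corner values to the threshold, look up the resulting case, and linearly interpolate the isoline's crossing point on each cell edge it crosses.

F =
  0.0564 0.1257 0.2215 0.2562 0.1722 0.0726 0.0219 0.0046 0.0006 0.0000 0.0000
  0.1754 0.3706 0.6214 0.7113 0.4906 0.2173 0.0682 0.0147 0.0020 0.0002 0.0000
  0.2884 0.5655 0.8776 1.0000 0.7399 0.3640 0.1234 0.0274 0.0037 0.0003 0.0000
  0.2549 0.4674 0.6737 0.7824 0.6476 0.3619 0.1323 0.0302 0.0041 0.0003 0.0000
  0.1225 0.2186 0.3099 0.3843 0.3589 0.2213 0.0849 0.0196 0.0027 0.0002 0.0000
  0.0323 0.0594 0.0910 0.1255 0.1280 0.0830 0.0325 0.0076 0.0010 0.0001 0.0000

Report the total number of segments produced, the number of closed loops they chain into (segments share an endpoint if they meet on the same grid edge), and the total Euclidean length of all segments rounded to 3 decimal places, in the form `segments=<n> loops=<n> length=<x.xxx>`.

segments=18 loops=1 length=13.981

cell (0,0): code 0100 → (0.871,1.000)–(1.000,0.838)
cell (0,1): code 1100 → (0.294,2.000)–(0.871,1.000)
cell (0,2): code 1100 → (0.182,3.000)–(0.294,2.000)
cell (0,3): code 1100 → (0.524,4.000)–(0.182,3.000)
cell (0,4): code 1000 → (1.000,4.555)–(0.524,4.000)
cell (1,0): code 0110 → (1.000,0.838)–(2.000,0.183)
cell (1,4): code 1101 → (1.830,5.000)–(1.000,4.555)
cell (1,5): code 1000 → (2.000,5.104)–(1.830,5.000)
cell (2,0): code 0110 → (2.000,0.183)–(3.000,0.396)
cell (2,5): code 1001 → (3.000,5.100)–(2.000,5.104)
cell (3,0): code 0010 → (3.000,0.396)–(3.516,1.000)
cell (3,1): code 0011 → (3.516,1.000)–(3.920,2.000)
cell (3,2): code 0111 → (3.920,2.000)–(4.000,2.391)
cell (3,4): code 1011 → (4.000,4.145)–(3.163,5.000)
cell (3,5): code 0001 → (3.163,5.000)–(3.000,5.100)
cell (4,2): code 0010 → (4.000,2.391)–(4.175,3.000)
cell (4,3): code 0011 → (4.175,3.000)–(4.086,4.000)
cell (4,4): code 0001 → (4.086,4.000)–(4.000,4.145)
total: 18 segments, chained into 1 closed loop(s), length Σ = 13.981046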